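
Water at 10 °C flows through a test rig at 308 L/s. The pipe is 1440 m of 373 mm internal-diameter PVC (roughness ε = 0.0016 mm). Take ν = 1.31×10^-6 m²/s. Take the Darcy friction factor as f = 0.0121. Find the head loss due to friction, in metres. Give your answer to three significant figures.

h_f ≈ 18.9 m

V = 4Q/(πD²) = 4·0.308/(π·0.373²) = 2.819 m/s
h_f = f(L/D)V²/(2g) = 0.01210·(1440/0.373)·2.819²/(2·9.81) = 18.92 m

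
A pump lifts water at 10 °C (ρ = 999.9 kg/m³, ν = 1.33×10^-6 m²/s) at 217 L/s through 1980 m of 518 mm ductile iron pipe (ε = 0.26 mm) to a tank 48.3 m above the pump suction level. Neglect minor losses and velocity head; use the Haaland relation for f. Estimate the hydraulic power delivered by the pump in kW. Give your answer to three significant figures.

V = 4Q/(πD²) = 1.030 m/s; Re = 4.01×10^5; ε/D = 5.02×10^-4; f = 0.01778
h_f = f(L/D)V²/2g = 3.672 m
Total head H = z + h_f = 48.3 + 3.672 = 51.97 m
P_hyd = ρgQH = 999.9·9.81·0.217·51.97 = 110.6 kW

P_hyd ≈ 111 kW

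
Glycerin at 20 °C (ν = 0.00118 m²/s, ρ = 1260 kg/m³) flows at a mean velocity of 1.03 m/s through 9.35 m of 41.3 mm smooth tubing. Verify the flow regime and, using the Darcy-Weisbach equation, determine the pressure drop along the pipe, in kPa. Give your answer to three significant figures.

Δp ≈ 269 kPa

Re = VD/ν = 1.03·0.04130/0.00118 = 36.0 → laminar (Re < 2300)
f = 64/Re = 1.775
h_f = f(L/D)V²/(2g) = 1.775·(9.35/0.04130)·1.03²/(2·9.81) = 21.73 m
Δp = ρg·h_f = 1260·9.81·21.73 = 268.6 kPa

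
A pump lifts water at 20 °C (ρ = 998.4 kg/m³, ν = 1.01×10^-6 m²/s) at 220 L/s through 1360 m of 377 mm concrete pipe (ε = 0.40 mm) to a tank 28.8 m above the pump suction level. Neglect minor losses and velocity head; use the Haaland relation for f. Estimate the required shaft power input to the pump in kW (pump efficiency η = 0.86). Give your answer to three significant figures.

V = 4Q/(πD²) = 1.971 m/s; Re = 7.36×10^5; ε/D = 0.00106; f = 0.02031
h_f = f(L/D)V²/2g = 14.50 m
Total head H = z + h_f = 28.8 + 14.50 = 43.30 m
P_hyd = ρgQH = 998.4·9.81·0.220·43.30 = 93.30 kW
P_shaft = P_hyd/η = 93.30/0.86 = 108.5 kW

P_shaft ≈ 108 kW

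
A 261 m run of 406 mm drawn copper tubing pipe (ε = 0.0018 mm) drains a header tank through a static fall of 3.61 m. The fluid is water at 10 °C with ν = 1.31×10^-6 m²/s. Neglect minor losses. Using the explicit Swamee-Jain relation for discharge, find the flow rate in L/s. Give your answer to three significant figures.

Swamee-Jain (Type II): Q = -0.965·√(gD⁵h_f/L)·ln[ε/(3.7D) + √(3.17ν²L/(gD³h_f))]
√(gD⁵h_f/L) = √(9.81·0.406⁵·3.61/261) = 0.03869
ε/(3.7D) = 1.20×10^-6; √(3.17ν²L/(gD³h_f)) = 2.45×10^-5
Q = -0.965·0.03869·ln(2.567×10^-5) = 0.3946 m³/s
Check: V = 3.05 m/s, Re = 9.45×10^5, f = 0.01183, h_f = 3.60 m ≈ 3.61 m ✓

Q ≈ 395 L/s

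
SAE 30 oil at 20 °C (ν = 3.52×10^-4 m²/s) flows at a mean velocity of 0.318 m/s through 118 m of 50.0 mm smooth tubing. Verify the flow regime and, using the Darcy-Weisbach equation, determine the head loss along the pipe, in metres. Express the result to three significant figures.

Re = VD/ν = 0.318·0.05000/3.52×10^-4 = 45.2 → laminar (Re < 2300)
f = 64/Re = 1.417
h_f = f(L/D)V²/(2g) = 1.417·(118/0.05000)·0.318²/(2·9.81) = 17.23 m

h_f ≈ 17.2 m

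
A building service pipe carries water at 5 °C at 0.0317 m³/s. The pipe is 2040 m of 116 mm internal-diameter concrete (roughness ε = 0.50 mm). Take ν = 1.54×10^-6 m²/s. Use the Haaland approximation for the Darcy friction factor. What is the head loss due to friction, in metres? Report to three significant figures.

h_f ≈ 238 m

V = 4Q/(πD²) = 4·0.0317/(π·0.116²) = 3.000 m/s
Re = VD/ν = 3.000·0.116/1.54×10^-6 = 2.26×10^5 → turbulent
ε/D = 0.50/116 = 0.00431
Haaland: f = 0.02953
h_f = f(L/D)V²/(2g) = 0.02953·(2040/0.116)·3.000²/(2·9.81) = 238.1 m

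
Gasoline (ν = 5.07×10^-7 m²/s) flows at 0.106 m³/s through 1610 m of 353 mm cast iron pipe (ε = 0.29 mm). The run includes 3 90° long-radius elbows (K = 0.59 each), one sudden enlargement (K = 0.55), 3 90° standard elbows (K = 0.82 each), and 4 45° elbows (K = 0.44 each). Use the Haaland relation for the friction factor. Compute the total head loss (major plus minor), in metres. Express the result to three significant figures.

V = 4Q/(πD²) = 1.083 m/s; V²/2g = 0.05979 m
Re = 7.54×10^5, ε/D = 8.22×10^-4 → f = 0.01917 (Haaland)
Major: h_f = f(L/D)·V²/2g = 0.01917·4561·0.05979 = 5.228 m
Minor: ΣK = 6.54; h_m = ΣK·V²/2g = 0.3910 m
Total H_L = 5.228 + 0.3910 = 5.619 m

H_L ≈ 5.62 m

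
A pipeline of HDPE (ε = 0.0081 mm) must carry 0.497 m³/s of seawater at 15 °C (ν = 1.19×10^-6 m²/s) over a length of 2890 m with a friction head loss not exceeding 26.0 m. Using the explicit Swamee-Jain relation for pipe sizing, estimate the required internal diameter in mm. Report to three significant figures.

D ≈ 489 mm

Swamee-Jain (Type III): D = 0.66·[ε^1.25·(LQ²/(gh_f))^4.75 + ν·Q^9.4·(L/(gh_f))^5.2]^0.04
LQ²/(gh_f) = 2.799; L/(gh_f) = 11.33
Term 1 = ε^1.25·(…)^4.75 = 5.74×10^-5; Term 2 = ν·Q^9.4·(…)^5.2 = 5.05×10^-4
D = 0.66·(5.74×10^-5 + 5.05×10^-4)^0.04 = 0.4893 m = 489 mm
Check: V = 2.64 m/s, Re = 1.09×10^6, f = 0.01186, h_f = 25.0 m ≈ 26.0 m ✓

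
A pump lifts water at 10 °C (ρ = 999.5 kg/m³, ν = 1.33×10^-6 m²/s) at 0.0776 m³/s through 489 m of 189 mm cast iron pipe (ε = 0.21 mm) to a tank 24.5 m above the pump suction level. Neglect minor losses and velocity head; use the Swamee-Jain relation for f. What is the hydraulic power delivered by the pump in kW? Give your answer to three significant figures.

V = 4Q/(πD²) = 2.766 m/s; Re = 3.93×10^5; ε/D = 0.00111; f = 0.02098
h_f = f(L/D)V²/2g = 21.17 m
Total head H = z + h_f = 24.5 + 21.17 = 45.67 m
P_hyd = ρgQH = 999.5·9.81·0.0776·45.67 = 34.75 kW

P_hyd ≈ 34.7 kW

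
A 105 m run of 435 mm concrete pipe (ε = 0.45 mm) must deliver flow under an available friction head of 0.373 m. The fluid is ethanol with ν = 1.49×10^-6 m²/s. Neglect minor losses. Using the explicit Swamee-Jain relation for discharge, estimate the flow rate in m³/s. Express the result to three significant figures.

Swamee-Jain (Type II): Q = -0.965·√(gD⁵h_f/L)·ln[ε/(3.7D) + √(3.17ν²L/(gD³h_f))]
√(gD⁵h_f/L) = √(9.81·0.435⁵·0.373/105) = 0.02330
ε/(3.7D) = 2.80×10^-4; √(3.17ν²L/(gD³h_f)) = 4.95×10^-5
Q = -0.965·0.02330·ln(3.291×10^-4) = 0.1803 m³/s
Check: V = 1.21 m/s, Re = 3.54×10^5, f = 0.02075, h_f = 0.376 m ≈ 0.373 m ✓

Q ≈ 0.180 m³/s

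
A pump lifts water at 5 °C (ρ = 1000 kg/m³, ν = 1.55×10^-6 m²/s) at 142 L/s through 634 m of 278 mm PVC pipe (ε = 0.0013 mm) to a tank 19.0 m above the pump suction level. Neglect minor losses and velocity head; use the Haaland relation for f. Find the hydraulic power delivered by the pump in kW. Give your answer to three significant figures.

V = 4Q/(πD²) = 2.339 m/s; Re = 4.20×10^5; ε/D = 4.68×10^-6; f = 0.01353
h_f = f(L/D)V²/2g = 8.606 m
Total head H = z + h_f = 19.0 + 8.606 = 27.61 m
P_hyd = ρgQH = 1000·9.81·0.142·27.61 = 38.46 kW

P_hyd ≈ 38.5 kW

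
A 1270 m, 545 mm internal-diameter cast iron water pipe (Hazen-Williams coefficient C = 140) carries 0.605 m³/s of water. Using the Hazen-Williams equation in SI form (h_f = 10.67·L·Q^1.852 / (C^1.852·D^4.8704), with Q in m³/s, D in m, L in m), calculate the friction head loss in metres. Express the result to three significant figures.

h_f ≈ 10.9 m

h_f = 10.67·1270·0.605^1.852 / (140^1.852·0.545^4.8704) = 10.89 m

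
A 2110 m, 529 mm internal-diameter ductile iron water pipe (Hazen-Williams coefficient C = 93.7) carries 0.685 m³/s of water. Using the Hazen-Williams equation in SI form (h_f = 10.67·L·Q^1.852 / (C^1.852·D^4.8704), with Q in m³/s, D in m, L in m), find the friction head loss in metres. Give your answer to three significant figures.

h_f ≈ 55.4 m

h_f = 10.67·2110·0.685^1.852 / (93.7^1.852·0.529^4.8704) = 55.38 m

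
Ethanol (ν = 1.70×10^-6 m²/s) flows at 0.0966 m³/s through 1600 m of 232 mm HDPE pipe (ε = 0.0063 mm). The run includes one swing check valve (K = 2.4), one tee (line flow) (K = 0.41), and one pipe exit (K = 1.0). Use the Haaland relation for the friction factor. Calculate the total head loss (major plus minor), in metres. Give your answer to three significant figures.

V = 4Q/(πD²) = 2.285 m/s; V²/2g = 0.2661 m
Re = 3.12×10^5, ε/D = 2.72×10^-5 → f = 0.01448 (Haaland)
Major: h_f = f(L/D)·V²/2g = 0.01448·6897·0.2661 = 26.57 m
Minor: ΣK = 3.81; h_m = ΣK·V²/2g = 1.014 m
Total H_L = 26.57 + 1.014 = 27.58 m

H_L ≈ 27.6 m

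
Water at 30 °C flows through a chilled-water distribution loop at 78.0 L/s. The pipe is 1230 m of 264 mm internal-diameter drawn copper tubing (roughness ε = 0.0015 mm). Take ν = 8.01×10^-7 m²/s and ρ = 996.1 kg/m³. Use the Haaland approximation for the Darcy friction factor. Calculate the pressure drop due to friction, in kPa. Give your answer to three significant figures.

Δp ≈ 62.5 kPa

V = 4Q/(πD²) = 4·0.0780/(π·0.264²) = 1.425 m/s
Re = VD/ν = 1.425·0.264/8.01×10^-7 = 4.70×10^5 → turbulent
ε/D = 0.0015/264 = 5.68×10^-6
Haaland: f = 0.01327
h_f = f(L/D)V²/(2g) = 0.01327·(1230/0.264)·1.425²/(2·9.81) = 6.399 m
Δp = ρg·h_f = 996.1·9.81·6.399 = 62.53 kPa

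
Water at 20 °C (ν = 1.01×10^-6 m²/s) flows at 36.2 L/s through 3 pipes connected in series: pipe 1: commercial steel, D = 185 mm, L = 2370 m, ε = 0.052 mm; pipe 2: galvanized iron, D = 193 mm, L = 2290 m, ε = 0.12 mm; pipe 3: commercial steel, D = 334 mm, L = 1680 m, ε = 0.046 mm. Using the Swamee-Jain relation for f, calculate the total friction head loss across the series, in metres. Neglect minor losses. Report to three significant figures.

Pipe 1: V = 1.347 m/s, Re = 2.47×10^5, ε/D = 2.81×10^-4, f = 0.01726, h_1 = f(L/D)V²/2g = 20.44 m
Pipe 2: V = 1.237 m/s, Re = 2.36×10^5, ε/D = 6.22×10^-4, f = 0.01930, h_2 = f(L/D)V²/2g = 17.87 m
Pipe 3: V = 0.4132 m/s, Re = 1.37×10^5, ε/D = 1.38×10^-4, f = 0.01770, h_3 = f(L/D)V²/2g = 0.7744 m
Series → Q common, losses add: H = Σh = 39.09 m

H ≈ 39.1 m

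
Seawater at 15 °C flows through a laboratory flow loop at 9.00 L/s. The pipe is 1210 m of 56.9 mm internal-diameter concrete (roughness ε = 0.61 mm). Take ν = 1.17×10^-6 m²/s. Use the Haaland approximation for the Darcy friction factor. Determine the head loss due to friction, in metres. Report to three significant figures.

h_f ≈ 532 m

V = 4Q/(πD²) = 4·0.00900/(π·0.0569²) = 3.539 m/s
Re = VD/ν = 3.539·0.0569/1.17×10^-6 = 1.72×10^5 → turbulent
ε/D = 0.61/56.9 = 0.0107
Haaland: f = 0.03920
h_f = f(L/D)V²/(2g) = 0.03920·(1210/0.0569)·3.539²/(2·9.81) = 532.3 m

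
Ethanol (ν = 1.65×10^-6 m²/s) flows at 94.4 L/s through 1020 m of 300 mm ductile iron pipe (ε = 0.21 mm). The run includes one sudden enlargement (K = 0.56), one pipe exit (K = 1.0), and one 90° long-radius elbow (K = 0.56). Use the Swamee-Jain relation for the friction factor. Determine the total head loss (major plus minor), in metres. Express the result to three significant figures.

V = 4Q/(πD²) = 1.335 m/s; V²/2g = 0.09090 m
Re = 2.43×10^5, ε/D = 7.00×10^-4 → f = 0.01965 (Swamee-Jain)
Major: h_f = f(L/D)·V²/2g = 0.01965·3400·0.09090 = 6.072 m
Minor: ΣK = 2.12; h_m = ΣK·V²/2g = 0.1927 m
Total H_L = 6.072 + 0.1927 = 6.265 m

H_L ≈ 6.26 m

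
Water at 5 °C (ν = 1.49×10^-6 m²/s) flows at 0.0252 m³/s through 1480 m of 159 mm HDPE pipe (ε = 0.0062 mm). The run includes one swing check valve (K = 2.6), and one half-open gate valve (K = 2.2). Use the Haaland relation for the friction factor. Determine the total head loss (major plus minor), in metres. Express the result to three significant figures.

V = 4Q/(πD²) = 1.269 m/s; V²/2g = 0.08210 m
Re = 1.35×10^5, ε/D = 3.90×10^-5 → f = 0.01694 (Haaland)
Major: h_f = f(L/D)·V²/2g = 0.01694·9308·0.08210 = 12.95 m
Minor: ΣK = 4.80; h_m = ΣK·V²/2g = 0.3941 m
Total H_L = 12.95 + 0.3941 = 13.34 m

H_L ≈ 13.3 m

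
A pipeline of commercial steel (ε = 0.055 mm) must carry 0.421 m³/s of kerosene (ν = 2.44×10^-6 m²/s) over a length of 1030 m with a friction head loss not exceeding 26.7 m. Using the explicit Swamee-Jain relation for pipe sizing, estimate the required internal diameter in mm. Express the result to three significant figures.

Swamee-Jain (Type III): D = 0.66·[ε^1.25·(LQ²/(gh_f))^4.75 + ν·Q^9.4·(L/(gh_f))^5.2]^0.04
LQ²/(gh_f) = 0.6970; L/(gh_f) = 3.932
Term 1 = ε^1.25·(…)^4.75 = 8.53×10^-7; Term 2 = ν·Q^9.4·(…)^5.2 = 8.87×10^-7
D = 0.66·(8.53×10^-7 + 8.87×10^-7)^0.04 = 0.3883 m = 388 mm
Check: V = 3.56 m/s, Re = 5.66×10^5, f = 0.01475, h_f = 25.2 m ≈ 26.7 m ✓

D ≈ 388 mm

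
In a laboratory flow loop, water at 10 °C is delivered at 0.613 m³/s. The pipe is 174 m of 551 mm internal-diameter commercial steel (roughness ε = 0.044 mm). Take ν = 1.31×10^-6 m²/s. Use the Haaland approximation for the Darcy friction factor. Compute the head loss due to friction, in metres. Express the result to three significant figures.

V = 4Q/(πD²) = 4·0.613/(π·0.551²) = 2.571 m/s
Re = VD/ν = 2.571·0.551/1.31×10^-6 = 1.08×10^6 → turbulent
ε/D = 0.044/551 = 7.99×10^-5
Haaland: f = 0.01293
h_f = f(L/D)V²/(2g) = 0.01293·(174/0.551)·2.571²/(2·9.81) = 1.375 m

h_f ≈ 1.38 m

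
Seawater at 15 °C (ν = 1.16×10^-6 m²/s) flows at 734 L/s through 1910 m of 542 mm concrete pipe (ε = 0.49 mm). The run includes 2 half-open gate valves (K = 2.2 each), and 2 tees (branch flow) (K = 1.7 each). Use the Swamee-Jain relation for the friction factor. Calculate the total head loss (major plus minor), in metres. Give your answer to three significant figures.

V = 4Q/(πD²) = 3.181 m/s; V²/2g = 0.5158 m
Re = 1.49×10^6, ε/D = 9.04×10^-4 → f = 0.01946 (Swamee-Jain)
Major: h_f = f(L/D)·V²/2g = 0.01946·3524·0.5158 = 35.37 m
Minor: ΣK = 7.80; h_m = ΣK·V²/2g = 4.024 m
Total H_L = 35.37 + 4.024 = 39.39 m

H_L ≈ 39.4 m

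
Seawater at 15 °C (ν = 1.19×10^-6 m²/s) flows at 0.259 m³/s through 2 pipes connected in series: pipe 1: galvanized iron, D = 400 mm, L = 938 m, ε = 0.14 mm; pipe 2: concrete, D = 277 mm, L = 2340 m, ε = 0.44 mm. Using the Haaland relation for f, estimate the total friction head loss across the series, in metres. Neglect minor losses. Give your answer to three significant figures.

Pipe 1: V = 2.061 m/s, Re = 6.93×10^5, ε/D = 3.50×10^-4, f = 0.01627, h_1 = f(L/D)V²/2g = 8.260 m
Pipe 2: V = 4.298 m/s, Re = 1.00×10^6, ε/D = 0.00159, f = 0.02228, h_2 = f(L/D)V²/2g = 177.2 m
Series → Q common, losses add: H = Σh = 185.5 m

H ≈ 185 m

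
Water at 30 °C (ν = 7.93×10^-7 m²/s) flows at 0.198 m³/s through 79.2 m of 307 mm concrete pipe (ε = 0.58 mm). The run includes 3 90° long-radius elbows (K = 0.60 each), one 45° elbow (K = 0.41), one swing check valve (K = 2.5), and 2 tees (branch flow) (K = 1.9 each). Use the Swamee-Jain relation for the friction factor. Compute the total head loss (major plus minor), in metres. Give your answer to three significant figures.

H_L ≈ 5.30 m

V = 4Q/(πD²) = 2.675 m/s; V²/2g = 0.3647 m
Re = 1.04×10^6, ε/D = 0.00189 → f = 0.02333 (Swamee-Jain)
Major: h_f = f(L/D)·V²/2g = 0.02333·258.0·0.3647 = 2.195 m
Minor: ΣK = 8.51; h_m = ΣK·V²/2g = 3.103 m
Total H_L = 2.195 + 3.103 = 5.298 m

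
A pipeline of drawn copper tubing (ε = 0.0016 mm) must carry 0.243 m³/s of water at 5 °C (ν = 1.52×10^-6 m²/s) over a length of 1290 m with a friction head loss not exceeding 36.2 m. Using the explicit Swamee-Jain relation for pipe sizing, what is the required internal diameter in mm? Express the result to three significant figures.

Swamee-Jain (Type III): D = 0.66·[ε^1.25·(LQ²/(gh_f))^4.75 + ν·Q^9.4·(L/(gh_f))^5.2]^0.04
LQ²/(gh_f) = 0.2145; L/(gh_f) = 3.633
Term 1 = ε^1.25·(…)^4.75 = 3.80×10^-11; Term 2 = ν·Q^9.4·(…)^5.2 = 2.09×10^-9
D = 0.66·(3.80×10^-11 + 2.09×10^-9)^0.04 = 0.2969 m = 297 mm
Check: V = 3.51 m/s, Re = 6.86×10^5, f = 0.01249, h_f = 34.1 m ≈ 36.2 m ✓

D ≈ 297 mm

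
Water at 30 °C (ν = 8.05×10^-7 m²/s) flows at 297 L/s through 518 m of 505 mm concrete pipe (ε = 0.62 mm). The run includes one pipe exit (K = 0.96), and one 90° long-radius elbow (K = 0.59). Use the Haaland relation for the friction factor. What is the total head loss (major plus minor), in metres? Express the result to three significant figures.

H_L ≈ 2.58 m

V = 4Q/(πD²) = 1.483 m/s; V²/2g = 0.1121 m
Re = 9.30×10^5, ε/D = 0.00123 → f = 0.02094 (Haaland)
Major: h_f = f(L/D)·V²/2g = 0.02094·1026·0.1121 = 2.407 m
Minor: ΣK = 1.55; h_m = ΣK·V²/2g = 0.1737 m
Total H_L = 2.407 + 0.1737 = 2.581 m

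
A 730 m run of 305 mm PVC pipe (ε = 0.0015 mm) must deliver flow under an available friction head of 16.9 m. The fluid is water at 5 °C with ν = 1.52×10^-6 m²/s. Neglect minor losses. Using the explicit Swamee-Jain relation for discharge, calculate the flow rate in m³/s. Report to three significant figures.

Swamee-Jain (Type II): Q = -0.965·√(gD⁵h_f/L)·ln[ε/(3.7D) + √(3.17ν²L/(gD³h_f))]
√(gD⁵h_f/L) = √(9.81·0.305⁵·16.9/730) = 0.02448
ε/(3.7D) = 1.33×10^-6; √(3.17ν²L/(gD³h_f)) = 3.37×10^-5
Q = -0.965·0.02448·ln(3.504×10^-5) = 0.2424 m³/s
Check: V = 3.32 m/s, Re = 6.66×10^5, f = 0.01254, h_f = 16.8 m ≈ 16.9 m ✓

Q ≈ 0.242 m³/s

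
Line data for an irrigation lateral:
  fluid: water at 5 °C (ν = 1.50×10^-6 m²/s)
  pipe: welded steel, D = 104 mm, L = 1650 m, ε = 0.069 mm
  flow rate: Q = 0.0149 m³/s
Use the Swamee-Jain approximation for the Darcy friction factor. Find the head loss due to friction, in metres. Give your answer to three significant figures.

h_f ≈ 51.4 m

V = 4Q/(πD²) = 4·0.0149/(π·0.104²) = 1.754 m/s
Re = VD/ν = 1.754·0.104/1.50×10^-6 = 1.22×10^5 → turbulent
ε/D = 0.069/104 = 6.63×10^-4
Swamee-Jain: f = 0.02065
h_f = f(L/D)V²/(2g) = 0.02065·(1650/0.104)·1.754²/(2·9.81) = 51.37 m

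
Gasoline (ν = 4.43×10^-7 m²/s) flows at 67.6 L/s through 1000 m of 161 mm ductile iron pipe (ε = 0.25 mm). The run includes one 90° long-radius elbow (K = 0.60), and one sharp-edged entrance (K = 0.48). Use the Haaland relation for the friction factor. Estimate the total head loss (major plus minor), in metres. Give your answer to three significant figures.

H_L ≈ 77.8 m

V = 4Q/(πD²) = 3.321 m/s; V²/2g = 0.5620 m
Re = 1.21×10^6, ε/D = 0.00155 → f = 0.02213 (Haaland)
Major: h_f = f(L/D)·V²/2g = 0.02213·6211·0.5620 = 77.23 m
Minor: ΣK = 1.08; h_m = ΣK·V²/2g = 0.6069 m
Total H_L = 77.23 + 0.6069 = 77.84 m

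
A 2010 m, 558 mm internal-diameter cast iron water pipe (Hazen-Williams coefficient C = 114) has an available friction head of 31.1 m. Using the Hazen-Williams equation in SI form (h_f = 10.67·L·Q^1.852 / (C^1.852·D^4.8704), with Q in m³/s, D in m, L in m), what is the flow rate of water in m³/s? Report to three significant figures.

Q ≈ 0.721 m³/s

Rearranging: Q = [h_f·C^1.852·D^4.8704 / (10.67·L)]^(1/1.852)
Q = [31.1·114^1.852·0.558^4.8704 / (10.67·2010)]^0.540 = 0.7209 m³/s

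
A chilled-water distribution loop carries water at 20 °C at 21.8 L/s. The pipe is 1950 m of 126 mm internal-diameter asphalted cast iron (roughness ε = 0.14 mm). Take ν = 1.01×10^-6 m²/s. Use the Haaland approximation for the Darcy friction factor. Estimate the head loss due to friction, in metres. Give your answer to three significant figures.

V = 4Q/(πD²) = 4·0.0218/(π·0.126²) = 1.748 m/s
Re = VD/ν = 1.748·0.126/1.01×10^-6 = 2.18×10^5 → turbulent
ε/D = 0.14/126 = 0.00111
Haaland: f = 0.02126
h_f = f(L/D)V²/(2g) = 0.02126·(1950/0.126)·1.748²/(2·9.81) = 51.25 m

h_f ≈ 51.3 m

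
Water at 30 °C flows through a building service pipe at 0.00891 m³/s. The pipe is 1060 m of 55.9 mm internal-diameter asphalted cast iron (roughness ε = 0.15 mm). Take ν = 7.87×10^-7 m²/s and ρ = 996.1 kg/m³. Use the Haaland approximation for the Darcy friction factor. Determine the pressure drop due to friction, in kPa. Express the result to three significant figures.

Δp ≈ 3230 kPa

V = 4Q/(πD²) = 4·0.00891/(π·0.0559²) = 3.630 m/s
Re = VD/ν = 3.630·0.0559/7.87×10^-7 = 2.58×10^5 → turbulent
ε/D = 0.15/55.9 = 0.00268
Haaland: f = 0.02592
h_f = f(L/D)V²/(2g) = 0.02592·(1060/0.0559)·3.630²/(2·9.81) = 330.2 m
Δp = ρg·h_f = 996.1·9.81·330.2 = 3226 kPa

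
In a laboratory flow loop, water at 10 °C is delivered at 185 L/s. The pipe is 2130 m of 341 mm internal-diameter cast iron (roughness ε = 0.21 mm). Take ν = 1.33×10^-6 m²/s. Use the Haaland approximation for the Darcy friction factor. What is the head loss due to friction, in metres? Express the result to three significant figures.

h_f ≈ 23.8 m

V = 4Q/(πD²) = 4·0.185/(π·0.341²) = 2.026 m/s
Re = VD/ν = 2.026·0.341/1.33×10^-6 = 5.19×10^5 → turbulent
ε/D = 0.21/341 = 6.16×10^-4
Haaland: f = 0.01825
h_f = f(L/D)V²/(2g) = 0.01825·(2130/0.341)·2.026²/(2·9.81) = 23.84 m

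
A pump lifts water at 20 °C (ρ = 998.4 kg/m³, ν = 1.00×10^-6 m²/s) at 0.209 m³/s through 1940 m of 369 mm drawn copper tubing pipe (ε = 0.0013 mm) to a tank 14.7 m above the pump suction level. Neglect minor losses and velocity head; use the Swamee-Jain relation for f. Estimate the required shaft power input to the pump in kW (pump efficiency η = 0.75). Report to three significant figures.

V = 4Q/(πD²) = 1.954 m/s; Re = 7.21×10^5; ε/D = 3.52×10^-6; f = 0.01235
h_f = f(L/D)V²/2g = 12.64 m
Total head H = z + h_f = 14.7 + 12.64 = 27.34 m
P_hyd = ρgQH = 998.4·9.81·0.209·27.34 = 55.96 kW
P_shaft = P_hyd/η = 55.96/0.75 = 74.61 kW

P_shaft ≈ 74.6 kW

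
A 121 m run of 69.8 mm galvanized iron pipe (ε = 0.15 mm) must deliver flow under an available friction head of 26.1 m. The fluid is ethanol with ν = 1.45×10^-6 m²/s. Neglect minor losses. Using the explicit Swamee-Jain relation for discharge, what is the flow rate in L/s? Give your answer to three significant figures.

Swamee-Jain (Type II): Q = -0.965·√(gD⁵h_f/L)·ln[ε/(3.7D) + √(3.17ν²L/(gD³h_f))]
√(gD⁵h_f/L) = √(9.81·0.0698⁵·26.1/121) = 0.001872
ε/(3.7D) = 5.81×10^-4; √(3.17ν²L/(gD³h_f)) = 9.62×10^-5
Q = -0.965·0.001872·ln(6.770×10^-4) = 0.01319 m³/s
Check: V = 3.45 m/s, Re = 1.66×10^5, f = 0.02508, h_f = 26.3 m ≈ 26.1 m ✓

Q ≈ 13.2 L/s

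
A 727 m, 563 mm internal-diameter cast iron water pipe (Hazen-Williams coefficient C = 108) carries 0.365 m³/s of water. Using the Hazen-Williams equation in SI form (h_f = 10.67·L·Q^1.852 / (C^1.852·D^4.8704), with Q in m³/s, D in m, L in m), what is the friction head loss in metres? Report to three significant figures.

h_f ≈ 3.38 m

h_f = 10.67·727·0.365^1.852 / (108^1.852·0.563^4.8704) = 3.375 m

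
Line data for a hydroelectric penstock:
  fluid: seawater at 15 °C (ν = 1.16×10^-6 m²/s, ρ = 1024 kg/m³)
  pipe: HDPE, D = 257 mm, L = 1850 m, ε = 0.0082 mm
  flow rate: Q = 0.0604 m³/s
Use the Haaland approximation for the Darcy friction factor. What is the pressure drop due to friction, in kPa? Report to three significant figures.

V = 4Q/(πD²) = 4·0.0604/(π·0.257²) = 1.164 m/s
Re = VD/ν = 1.164·0.257/1.16×10^-6 = 2.58×10^5 → turbulent
ε/D = 0.0082/257 = 3.19×10^-5
Haaland: f = 0.01500
h_f = f(L/D)V²/(2g) = 0.01500·(1850/0.257)·1.164²/(2·9.81) = 7.463 m
Δp = ρg·h_f = 1024·9.81·7.463 = 74.97 kPa

Δp ≈ 75.0 kPa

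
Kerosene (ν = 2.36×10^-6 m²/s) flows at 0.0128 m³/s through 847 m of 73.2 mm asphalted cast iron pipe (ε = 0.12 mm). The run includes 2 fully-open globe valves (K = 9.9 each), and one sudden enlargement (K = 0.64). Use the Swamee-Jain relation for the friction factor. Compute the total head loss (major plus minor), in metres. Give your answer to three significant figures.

V = 4Q/(πD²) = 3.042 m/s; V²/2g = 0.4715 m
Re = 9.43×10^4, ε/D = 0.00164 → f = 0.02445 (Swamee-Jain)
Major: h_f = f(L/D)·V²/2g = 0.02445·11571·0.4715 = 133.4 m
Minor: ΣK = 20.4; h_m = ΣK·V²/2g = 9.638 m
Total H_L = 133.4 + 9.638 = 143.0 m

H_L ≈ 143 m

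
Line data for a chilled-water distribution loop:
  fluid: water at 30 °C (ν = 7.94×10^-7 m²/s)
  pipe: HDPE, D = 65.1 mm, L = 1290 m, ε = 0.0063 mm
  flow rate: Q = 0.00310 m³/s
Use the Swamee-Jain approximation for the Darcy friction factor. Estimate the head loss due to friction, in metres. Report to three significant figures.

V = 4Q/(πD²) = 4·0.00310/(π·0.0651²) = 0.9313 m/s
Re = VD/ν = 0.9313·0.0651/7.94×10^-7 = 7.64×10^4 → turbulent
ε/D = 0.0063/65.1 = 9.68×10^-5
Swamee-Jain: f = 0.01941
h_f = f(L/D)V²/(2g) = 0.01941·(1290/0.0651)·0.9313²/(2·9.81) = 17.00 m

h_f ≈ 17.0 m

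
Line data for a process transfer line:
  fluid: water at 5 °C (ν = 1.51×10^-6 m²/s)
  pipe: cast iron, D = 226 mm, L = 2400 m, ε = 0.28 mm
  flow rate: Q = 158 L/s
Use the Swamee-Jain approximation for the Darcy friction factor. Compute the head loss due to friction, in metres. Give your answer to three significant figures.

V = 4Q/(πD²) = 4·0.158/(π·0.226²) = 3.939 m/s
Re = VD/ν = 3.939·0.226/1.51×10^-6 = 5.89×10^5 → turbulent
ε/D = 0.28/226 = 0.00124
Swamee-Jain: f = 0.02125
h_f = f(L/D)V²/(2g) = 0.02125·(2400/0.226)·3.939²/(2·9.81) = 178.4 m

h_f ≈ 178 m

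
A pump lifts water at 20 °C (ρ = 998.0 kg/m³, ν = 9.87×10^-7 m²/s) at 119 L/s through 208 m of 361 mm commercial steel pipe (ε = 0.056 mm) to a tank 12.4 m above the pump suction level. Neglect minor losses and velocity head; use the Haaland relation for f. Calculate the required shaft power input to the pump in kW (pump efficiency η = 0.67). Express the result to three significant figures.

V = 4Q/(πD²) = 1.163 m/s; Re = 4.25×10^5; ε/D = 1.55×10^-4; f = 0.01509
h_f = f(L/D)V²/2g = 0.5991 m
Total head H = z + h_f = 12.4 + 0.5991 = 13.00 m
P_hyd = ρgQH = 998.0·9.81·0.119·13.00 = 15.14 kW
P_shaft = P_hyd/η = 15.14/0.67 = 22.60 kW

P_shaft ≈ 22.6 kW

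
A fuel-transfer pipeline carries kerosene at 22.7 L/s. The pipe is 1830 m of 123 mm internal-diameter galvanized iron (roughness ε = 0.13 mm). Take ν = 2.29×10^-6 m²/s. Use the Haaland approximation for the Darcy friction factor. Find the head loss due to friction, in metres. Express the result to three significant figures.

V = 4Q/(πD²) = 4·0.0227/(π·0.123²) = 1.910 m/s
Re = VD/ν = 1.910·0.123/2.29×10^-6 = 1.03×10^5 → turbulent
ε/D = 0.13/123 = 0.00106
Haaland: f = 0.02211
h_f = f(L/D)V²/(2g) = 0.02211·(1830/0.123)·1.910²/(2·9.81) = 61.20 m

h_f ≈ 61.2 m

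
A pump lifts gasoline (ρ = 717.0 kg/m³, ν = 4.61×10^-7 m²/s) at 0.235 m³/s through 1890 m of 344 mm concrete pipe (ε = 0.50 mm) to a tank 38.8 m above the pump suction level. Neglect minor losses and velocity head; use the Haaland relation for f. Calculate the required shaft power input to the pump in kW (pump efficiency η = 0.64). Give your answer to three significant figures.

P_shaft ≈ 201 kW

V = 4Q/(πD²) = 2.528 m/s; Re = 1.89×10^6; ε/D = 0.00145; f = 0.02170
h_f = f(L/D)V²/2g = 38.86 m
Total head H = z + h_f = 38.8 + 38.86 = 77.66 m
P_hyd = ρgQH = 717.0·9.81·0.235·77.66 = 128.4 kW
P_shaft = P_hyd/η = 128.4/0.64 = 200.6 kW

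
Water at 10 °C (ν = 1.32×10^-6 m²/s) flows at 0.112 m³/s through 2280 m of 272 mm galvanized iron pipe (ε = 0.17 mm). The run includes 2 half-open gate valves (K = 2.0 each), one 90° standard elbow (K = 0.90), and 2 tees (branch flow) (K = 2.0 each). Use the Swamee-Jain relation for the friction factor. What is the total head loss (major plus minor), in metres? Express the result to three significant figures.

V = 4Q/(πD²) = 1.927 m/s; V²/2g = 0.1894 m
Re = 3.97×10^5, ε/D = 6.25×10^-4 → f = 0.01872 (Swamee-Jain)
Major: h_f = f(L/D)·V²/2g = 0.01872·8382·0.1894 = 29.71 m
Minor: ΣK = 8.90; h_m = ΣK·V²/2g = 1.685 m
Total H_L = 29.71 + 1.685 = 31.39 m

H_L ≈ 31.4 m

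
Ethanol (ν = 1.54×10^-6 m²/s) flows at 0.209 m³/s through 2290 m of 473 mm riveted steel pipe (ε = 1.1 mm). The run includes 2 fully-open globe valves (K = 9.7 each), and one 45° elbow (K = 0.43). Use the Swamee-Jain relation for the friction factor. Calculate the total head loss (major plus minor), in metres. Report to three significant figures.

H_L ≈ 10.1 m

V = 4Q/(πD²) = 1.189 m/s; V²/2g = 0.07211 m
Re = 3.65×10^5, ε/D = 0.00233 → f = 0.02497 (Swamee-Jain)
Major: h_f = f(L/D)·V²/2g = 0.02497·4841·0.07211 = 8.717 m
Minor: ΣK = 19.8; h_m = ΣK·V²/2g = 1.430 m
Total H_L = 8.717 + 1.430 = 10.15 m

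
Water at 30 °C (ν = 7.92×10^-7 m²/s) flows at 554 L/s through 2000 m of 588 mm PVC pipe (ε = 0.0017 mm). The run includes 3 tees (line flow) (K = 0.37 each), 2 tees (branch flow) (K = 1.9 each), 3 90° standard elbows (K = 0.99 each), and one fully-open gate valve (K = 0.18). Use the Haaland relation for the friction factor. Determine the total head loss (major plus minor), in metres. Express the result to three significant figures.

H_L ≈ 9.56 m

V = 4Q/(πD²) = 2.040 m/s; V²/2g = 0.2121 m
Re = 1.51×10^6, ε/D = 2.89×10^-6 → f = 0.01088 (Haaland)
Major: h_f = f(L/D)·V²/2g = 0.01088·3401·0.2121 = 7.852 m
Minor: ΣK = 8.06; h_m = ΣK·V²/2g = 1.710 m
Total H_L = 7.852 + 1.710 = 9.561 m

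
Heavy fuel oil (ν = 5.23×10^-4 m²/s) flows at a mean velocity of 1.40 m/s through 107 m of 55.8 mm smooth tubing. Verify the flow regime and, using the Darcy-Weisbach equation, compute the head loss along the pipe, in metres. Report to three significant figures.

h_f ≈ 82.1 m

Re = VD/ν = 1.40·0.05580/5.23×10^-4 = 149 → laminar (Re < 2300)
f = 64/Re = 0.4285
h_f = f(L/D)V²/(2g) = 0.4285·(107/0.05580)·1.40²/(2·9.81) = 82.08 m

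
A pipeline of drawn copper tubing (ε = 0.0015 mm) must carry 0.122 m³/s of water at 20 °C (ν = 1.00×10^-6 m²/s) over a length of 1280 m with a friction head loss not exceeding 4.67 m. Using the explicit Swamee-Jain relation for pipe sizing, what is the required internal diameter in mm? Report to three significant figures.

Swamee-Jain (Type III): D = 0.66·[ε^1.25·(LQ²/(gh_f))^4.75 + ν·Q^9.4·(L/(gh_f))^5.2]^0.04
LQ²/(gh_f) = 0.4159; L/(gh_f) = 27.94
Term 1 = ε^1.25·(…)^4.75 = 8.13×10^-10; Term 2 = ν·Q^9.4·(…)^5.2 = 8.55×10^-8
D = 0.66·(8.13×10^-10 + 8.55×10^-8)^0.04 = 0.3443 m = 344 mm
Check: V = 1.31 m/s, Re = 4.51×10^5, f = 0.01340, h_f = 4.36 m ≈ 4.67 m ✓

D ≈ 344 mm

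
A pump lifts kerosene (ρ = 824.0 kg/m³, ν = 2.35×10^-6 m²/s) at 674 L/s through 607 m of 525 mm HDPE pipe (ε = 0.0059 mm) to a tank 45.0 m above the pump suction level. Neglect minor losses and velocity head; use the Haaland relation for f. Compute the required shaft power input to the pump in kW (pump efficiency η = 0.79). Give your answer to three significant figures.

V = 4Q/(πD²) = 3.114 m/s; Re = 6.96×10^5; ε/D = 1.12×10^-5; f = 0.01249
h_f = f(L/D)V²/2g = 7.133 m
Total head H = z + h_f = 45.0 + 7.133 = 52.13 m
P_hyd = ρgQH = 824.0·9.81·0.674·52.13 = 284.0 kW
P_shaft = P_hyd/η = 284.0/0.79 = 359.5 kW

P_shaft ≈ 360 kW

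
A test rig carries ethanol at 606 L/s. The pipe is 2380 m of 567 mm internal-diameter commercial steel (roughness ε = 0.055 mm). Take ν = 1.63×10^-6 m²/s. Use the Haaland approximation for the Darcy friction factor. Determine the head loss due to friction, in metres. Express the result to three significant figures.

V = 4Q/(πD²) = 4·0.606/(π·0.567²) = 2.400 m/s
Re = VD/ν = 2.400·0.567/1.63×10^-6 = 8.35×10^5 → turbulent
ε/D = 0.055/567 = 9.70×10^-5
Haaland: f = 0.01349
h_f = f(L/D)V²/(2g) = 0.01349·(2380/0.567)·2.400²/(2·9.81) = 16.63 m

h_f ≈ 16.6 m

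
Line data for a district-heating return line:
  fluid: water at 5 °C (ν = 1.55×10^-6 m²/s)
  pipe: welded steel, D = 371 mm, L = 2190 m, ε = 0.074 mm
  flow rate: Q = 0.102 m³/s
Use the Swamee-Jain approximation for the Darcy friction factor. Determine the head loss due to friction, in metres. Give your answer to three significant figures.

h_f ≈ 4.52 m

V = 4Q/(πD²) = 4·0.102/(π·0.371²) = 0.9435 m/s
Re = VD/ν = 0.9435·0.371/1.55×10^-6 = 2.26×10^5 → turbulent
ε/D = 0.074/371 = 1.99×10^-4
Swamee-Jain: f = 0.01686
h_f = f(L/D)V²/(2g) = 0.01686·(2190/0.371)·0.9435²/(2·9.81) = 4.517 m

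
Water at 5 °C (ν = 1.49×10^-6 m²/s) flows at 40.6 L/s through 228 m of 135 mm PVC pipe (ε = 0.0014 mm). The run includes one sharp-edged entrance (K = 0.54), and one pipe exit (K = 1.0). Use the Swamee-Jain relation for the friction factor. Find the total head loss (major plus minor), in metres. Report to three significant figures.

H_L ≈ 11.0 m

V = 4Q/(πD²) = 2.836 m/s; V²/2g = 0.4101 m
Re = 2.57×10^5, ε/D = 1.04×10^-5 → f = 0.01491 (Swamee-Jain)
Major: h_f = f(L/D)·V²/2g = 0.01491·1689·0.4101 = 10.33 m
Minor: ΣK = 1.54; h_m = ΣK·V²/2g = 0.6315 m
Total H_L = 10.33 + 0.6315 = 10.96 m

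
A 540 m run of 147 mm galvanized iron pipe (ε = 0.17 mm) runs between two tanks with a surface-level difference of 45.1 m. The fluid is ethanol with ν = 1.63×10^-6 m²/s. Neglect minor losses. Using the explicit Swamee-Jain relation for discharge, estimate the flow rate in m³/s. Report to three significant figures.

Q ≈ 0.0572 m³/s

Swamee-Jain (Type II): Q = -0.965·√(gD⁵h_f/L)·ln[ε/(3.7D) + √(3.17ν²L/(gD³h_f))]
√(gD⁵h_f/L) = √(9.81·0.147⁵·45.1/540) = 0.007499
ε/(3.7D) = 3.13×10^-4; √(3.17ν²L/(gD³h_f)) = 5.69×10^-5
Q = -0.965·0.007499·ln(3.694×10^-4) = 0.05720 m³/s
Check: V = 3.37 m/s, Re = 3.04×10^5, f = 0.02136, h_f = 45.4 m ≈ 45.1 m ✓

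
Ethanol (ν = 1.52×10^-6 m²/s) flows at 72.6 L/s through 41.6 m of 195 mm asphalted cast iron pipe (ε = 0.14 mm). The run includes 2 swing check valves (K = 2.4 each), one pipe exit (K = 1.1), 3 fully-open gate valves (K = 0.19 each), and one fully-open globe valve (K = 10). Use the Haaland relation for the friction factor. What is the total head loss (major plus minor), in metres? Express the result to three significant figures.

H_L ≈ 6.19 m

V = 4Q/(πD²) = 2.431 m/s; V²/2g = 0.3012 m
Re = 3.12×10^5, ε/D = 7.18×10^-4 → f = 0.01920 (Haaland)
Major: h_f = f(L/D)·V²/2g = 0.01920·213.3·0.3012 = 1.234 m
Minor: ΣK = 16.5; h_m = ΣK·V²/2g = 4.961 m
Total H_L = 1.234 + 4.961 = 6.195 m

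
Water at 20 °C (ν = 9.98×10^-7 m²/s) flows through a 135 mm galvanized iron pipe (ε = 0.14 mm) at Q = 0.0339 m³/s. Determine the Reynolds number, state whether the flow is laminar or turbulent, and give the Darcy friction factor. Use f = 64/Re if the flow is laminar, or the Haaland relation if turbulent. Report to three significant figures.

Re ≈ 3.20×10^5; turbulent; f ≈ 0.0206

V = 4Q/(πD²) = 2.368 m/s
Re = VD/ν = 2.368·0.135/9.98×10^-7 = 3.20×10^5
Re > 4000 → turbulent; ε/D = 0.00104
Haaland: f = 0.02063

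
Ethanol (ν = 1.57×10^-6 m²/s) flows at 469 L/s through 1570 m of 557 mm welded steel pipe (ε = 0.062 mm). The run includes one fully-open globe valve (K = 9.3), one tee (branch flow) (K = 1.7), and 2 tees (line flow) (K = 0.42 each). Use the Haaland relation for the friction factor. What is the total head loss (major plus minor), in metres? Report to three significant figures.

V = 4Q/(πD²) = 1.925 m/s; V²/2g = 0.1888 m
Re = 6.83×10^5, ε/D = 1.11×10^-4 → f = 0.01394 (Haaland)
Major: h_f = f(L/D)·V²/2g = 0.01394·2819·0.1888 = 7.417 m
Minor: ΣK = 11.8; h_m = ΣK·V²/2g = 2.236 m
Total H_L = 7.417 + 2.236 = 9.653 m

H_L ≈ 9.65 m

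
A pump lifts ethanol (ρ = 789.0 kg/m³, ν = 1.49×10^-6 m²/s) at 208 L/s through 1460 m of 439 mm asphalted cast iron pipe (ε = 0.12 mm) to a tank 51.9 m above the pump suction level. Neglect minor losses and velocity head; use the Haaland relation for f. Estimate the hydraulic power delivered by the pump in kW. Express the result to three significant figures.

V = 4Q/(πD²) = 1.374 m/s; Re = 4.05×10^5; ε/D = 2.73×10^-4; f = 0.01619
h_f = f(L/D)V²/2g = 5.181 m
Total head H = z + h_f = 51.9 + 5.181 = 57.08 m
P_hyd = ρgQH = 789.0·9.81·0.208·57.08 = 91.90 kW

P_hyd ≈ 91.9 kW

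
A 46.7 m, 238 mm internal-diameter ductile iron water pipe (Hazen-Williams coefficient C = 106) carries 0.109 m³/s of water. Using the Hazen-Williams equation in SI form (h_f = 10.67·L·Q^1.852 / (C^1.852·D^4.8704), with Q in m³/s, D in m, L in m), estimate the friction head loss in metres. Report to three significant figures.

h_f ≈ 1.59 m

h_f = 10.67·46.7·0.109^1.852 / (106^1.852·0.238^4.8704) = 1.586 m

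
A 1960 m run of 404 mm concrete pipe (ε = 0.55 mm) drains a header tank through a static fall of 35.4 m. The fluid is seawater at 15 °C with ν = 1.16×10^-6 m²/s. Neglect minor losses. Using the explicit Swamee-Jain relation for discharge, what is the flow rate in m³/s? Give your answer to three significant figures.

Swamee-Jain (Type II): Q = -0.965·√(gD⁵h_f/L)·ln[ε/(3.7D) + √(3.17ν²L/(gD³h_f))]
√(gD⁵h_f/L) = √(9.81·0.404⁵·35.4/1960) = 0.04367
ε/(3.7D) = 3.68×10^-4; √(3.17ν²L/(gD³h_f)) = 1.91×10^-5
Q = -0.965·0.04367·ln(3.870×10^-4) = 0.3311 m³/s
Check: V = 2.58 m/s, Re = 9.00×10^5, f = 0.02156, h_f = 35.6 m ≈ 35.4 m ✓

Q ≈ 0.331 m³/s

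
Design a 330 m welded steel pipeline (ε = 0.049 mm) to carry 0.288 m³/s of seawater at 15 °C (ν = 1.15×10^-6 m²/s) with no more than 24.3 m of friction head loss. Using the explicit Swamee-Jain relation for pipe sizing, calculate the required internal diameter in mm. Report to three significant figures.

D ≈ 270 mm

Swamee-Jain (Type III): D = 0.66·[ε^1.25·(LQ²/(gh_f))^4.75 + ν·Q^9.4·(L/(gh_f))^5.2]^0.04
LQ²/(gh_f) = 0.1148; L/(gh_f) = 1.384
Term 1 = ε^1.25·(…)^4.75 = 1.41×10^-10; Term 2 = ν·Q^9.4·(…)^5.2 = 5.17×10^-11
D = 0.66·(1.41×10^-10 + 5.17×10^-11)^0.04 = 0.2697 m = 270 mm
Check: V = 5.04 m/s, Re = 1.18×10^6, f = 0.01443, h_f = 22.9 m ≈ 24.3 m ✓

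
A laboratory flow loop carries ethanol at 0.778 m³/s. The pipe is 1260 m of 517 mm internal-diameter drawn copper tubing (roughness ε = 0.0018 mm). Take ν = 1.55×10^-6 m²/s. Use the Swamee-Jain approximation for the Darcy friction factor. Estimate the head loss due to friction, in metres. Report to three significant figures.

h_f ≈ 19.3 m

V = 4Q/(πD²) = 4·0.778/(π·0.517²) = 3.706 m/s
Re = VD/ν = 3.706·0.517/1.55×10^-6 = 1.24×10^6 → turbulent
ε/D = 0.0018/517 = 3.48×10^-6
Swamee-Jain: f = 0.01130
h_f = f(L/D)V²/(2g) = 0.01130·(1260/0.517)·3.706²/(2·9.81) = 19.29 m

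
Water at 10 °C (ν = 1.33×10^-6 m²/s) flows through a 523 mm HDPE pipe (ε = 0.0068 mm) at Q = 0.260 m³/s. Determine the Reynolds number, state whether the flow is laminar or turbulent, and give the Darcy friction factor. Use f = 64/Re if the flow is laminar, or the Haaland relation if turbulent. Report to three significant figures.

Re ≈ 4.76×10^5; turbulent; f ≈ 0.0133

V = 4Q/(πD²) = 1.210 m/s
Re = VD/ν = 1.210·0.523/1.33×10^-6 = 4.76×10^5
Re > 4000 → turbulent; ε/D = 1.30×10^-5
Haaland: f = 0.01332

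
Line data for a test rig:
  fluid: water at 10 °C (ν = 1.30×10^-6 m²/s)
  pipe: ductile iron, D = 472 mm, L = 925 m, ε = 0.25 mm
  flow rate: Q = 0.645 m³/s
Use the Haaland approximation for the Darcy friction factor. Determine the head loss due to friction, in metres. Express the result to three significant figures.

V = 4Q/(πD²) = 4·0.645/(π·0.472²) = 3.686 m/s
Re = VD/ν = 3.686·0.472/1.30×10^-6 = 1.34×10^6 → turbulent
ε/D = 0.25/472 = 5.30×10^-4
Haaland: f = 0.01727
h_f = f(L/D)V²/(2g) = 0.01727·(925/0.472)·3.686²/(2·9.81) = 23.44 m

h_f ≈ 23.4 m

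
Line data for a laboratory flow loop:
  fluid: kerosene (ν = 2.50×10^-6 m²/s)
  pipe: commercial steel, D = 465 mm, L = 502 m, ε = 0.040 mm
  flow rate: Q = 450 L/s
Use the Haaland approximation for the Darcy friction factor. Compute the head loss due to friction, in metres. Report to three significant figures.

V = 4Q/(πD²) = 4·0.450/(π·0.465²) = 2.650 m/s
Re = VD/ν = 2.650·0.465/2.50×10^-6 = 4.93×10^5 → turbulent
ε/D = 0.040/465 = 8.60×10^-5
Haaland: f = 0.01413
h_f = f(L/D)V²/(2g) = 0.01413·(502/0.465)·2.650²/(2·9.81) = 5.459 m

h_f ≈ 5.46 m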